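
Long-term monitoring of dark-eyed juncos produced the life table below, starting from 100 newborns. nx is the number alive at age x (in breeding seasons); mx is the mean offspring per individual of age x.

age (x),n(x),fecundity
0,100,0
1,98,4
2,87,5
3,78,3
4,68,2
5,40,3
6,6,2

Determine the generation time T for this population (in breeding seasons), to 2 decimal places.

lx = nx/n0 = nx/100: 1, 0.98, 0.87, 0.78, 0.68, 0.4, 0.06
lx·mx: 0, 3.92, 4.35, 2.34, 1.36, 1.2, 0.12 → R0 = 13.29
x·lx·mx: 0, 3.92, 8.7, 7.02, 5.44, 6, 0.72 → Σ = 31.8
T = 31.8 / 13.29 = 2.392777… → 2.39

2.39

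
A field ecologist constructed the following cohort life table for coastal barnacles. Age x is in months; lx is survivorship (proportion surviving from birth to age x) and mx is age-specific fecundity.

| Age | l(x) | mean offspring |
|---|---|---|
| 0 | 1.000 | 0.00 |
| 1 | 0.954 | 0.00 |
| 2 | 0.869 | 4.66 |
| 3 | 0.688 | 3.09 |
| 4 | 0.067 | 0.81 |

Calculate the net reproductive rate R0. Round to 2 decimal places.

lx·mx by age: 0, 0, 4.04954, 2.12592, 0.05427
R0 = Σ lx·mx = 6.22973 → 6.23

6.23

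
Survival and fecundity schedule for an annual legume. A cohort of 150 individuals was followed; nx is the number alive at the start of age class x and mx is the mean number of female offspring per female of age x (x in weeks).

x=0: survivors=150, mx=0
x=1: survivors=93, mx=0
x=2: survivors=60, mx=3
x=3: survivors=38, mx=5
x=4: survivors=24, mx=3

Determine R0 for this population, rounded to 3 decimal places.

lx = nx/n0 = nx/150: 1, 0.62, 0.4, 0.25333…, 0.16
lx·mx by age: 0, 0, 1.2, 1.266667…, 0.48
R0 = Σ lx·mx = 2.946667… → 2.947

2.947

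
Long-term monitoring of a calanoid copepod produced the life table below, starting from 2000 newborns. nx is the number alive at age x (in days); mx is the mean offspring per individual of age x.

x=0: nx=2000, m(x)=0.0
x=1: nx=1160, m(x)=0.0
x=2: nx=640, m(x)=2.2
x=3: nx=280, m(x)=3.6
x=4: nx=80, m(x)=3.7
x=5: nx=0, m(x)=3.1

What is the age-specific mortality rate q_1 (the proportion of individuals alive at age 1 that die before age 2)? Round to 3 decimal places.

0.448

lx = nx/n0 = nx/2000: 1, 0.58, 0.32, 0.14, 0.04, 0
q_1 = (l_1 − l_2) / l_1 = (0.58 − 0.32) / 0.58
     = 0.26 / 0.58 = 0.448276… → 0.448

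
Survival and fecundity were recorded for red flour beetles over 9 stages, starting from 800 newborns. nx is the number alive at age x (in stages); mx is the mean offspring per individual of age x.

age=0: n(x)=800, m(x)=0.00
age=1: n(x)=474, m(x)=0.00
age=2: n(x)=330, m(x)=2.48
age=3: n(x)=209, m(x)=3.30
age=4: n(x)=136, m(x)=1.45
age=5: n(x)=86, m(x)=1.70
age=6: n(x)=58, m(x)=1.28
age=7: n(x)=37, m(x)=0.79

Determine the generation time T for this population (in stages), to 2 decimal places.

3.01

lx = nx/n0 = nx/800: 1, 0.5925, 0.4125, 0.26125, 0.17, 0.1075, 0.0725, 0.04625
lx·mx: 0, 0, 1.023, 0.862125…, 0.2465, 0.18275, 0.0928, 0.036538… → R0 = 2.443713…
x·lx·mx: 0, 0, 2.046, 2.586375…, 0.986, 0.91375, 0.5568, 0.255763… → Σ = 7.344688…
T = 7.344688… / 2.443713… = 3.005545… → 3.01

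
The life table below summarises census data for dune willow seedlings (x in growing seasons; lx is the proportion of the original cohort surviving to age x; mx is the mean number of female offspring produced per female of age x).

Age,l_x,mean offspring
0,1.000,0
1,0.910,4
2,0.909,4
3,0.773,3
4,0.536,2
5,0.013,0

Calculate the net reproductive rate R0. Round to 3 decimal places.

lx·mx by age: 0, 3.64, 3.636, 2.319, 1.072, 0
R0 = Σ lx·mx = 10.667 → 10.667

10.667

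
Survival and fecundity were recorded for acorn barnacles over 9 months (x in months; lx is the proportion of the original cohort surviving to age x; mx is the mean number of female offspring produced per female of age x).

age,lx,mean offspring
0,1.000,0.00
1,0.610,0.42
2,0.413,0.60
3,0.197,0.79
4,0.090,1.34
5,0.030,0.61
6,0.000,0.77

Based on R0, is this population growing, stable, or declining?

declining

R0 = Σ lx·mx = 0 + 0.2562 + 0.2478 + 0.15563 + 0.1206 + 0.0183 + 0 = 0.79853
R0 < 1, so the population is declining.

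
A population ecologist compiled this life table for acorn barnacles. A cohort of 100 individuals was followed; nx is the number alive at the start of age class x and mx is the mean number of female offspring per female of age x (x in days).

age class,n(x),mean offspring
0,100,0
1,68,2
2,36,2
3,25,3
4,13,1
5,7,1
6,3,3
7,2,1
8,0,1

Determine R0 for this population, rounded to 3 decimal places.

3.140

lx = nx/n0 = nx/100: 1, 0.68, 0.36, 0.25, 0.13, 0.07, 0.03, 0.02, 0
lx·mx by age: 0, 1.36, 0.72, 0.75, 0.13, 0.07, 0.09, 0.02, 0
R0 = Σ lx·mx = 3.14 → 3.140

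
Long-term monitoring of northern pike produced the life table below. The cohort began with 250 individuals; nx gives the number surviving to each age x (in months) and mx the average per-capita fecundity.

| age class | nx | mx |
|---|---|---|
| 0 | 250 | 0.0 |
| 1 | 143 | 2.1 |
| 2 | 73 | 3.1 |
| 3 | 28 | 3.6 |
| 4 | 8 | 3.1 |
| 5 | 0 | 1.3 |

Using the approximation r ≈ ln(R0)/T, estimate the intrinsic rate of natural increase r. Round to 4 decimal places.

lx = nx/n0 = nx/250: 1, 0.572, 0.292, 0.112, 0.032, 0
R0 = Σ lx·mx = 0 + 1.2012 + 0.9052 + 0.4032 + 0.0992 + 0 = 2.6088
Σ x·lx·mx = 4.618; T = 4.618/2.6088 = 1.77016…
r ≈ ln(R0)/T = ln(2.6088)/1.77016… = 0.541696… → 0.5417

0.5417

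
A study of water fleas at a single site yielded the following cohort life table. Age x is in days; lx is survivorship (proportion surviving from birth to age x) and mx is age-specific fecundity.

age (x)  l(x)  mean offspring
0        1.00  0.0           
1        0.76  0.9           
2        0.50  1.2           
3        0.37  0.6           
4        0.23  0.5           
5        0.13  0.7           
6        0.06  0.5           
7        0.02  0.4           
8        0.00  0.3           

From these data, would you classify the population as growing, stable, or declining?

growing

R0 = Σ lx·mx = 0 + 0.684 + 0.6 + 0.222 + 0.115 + 0.091 + 0.03 + 0.008 + 0 = 1.75
R0 > 1, so the population is growing.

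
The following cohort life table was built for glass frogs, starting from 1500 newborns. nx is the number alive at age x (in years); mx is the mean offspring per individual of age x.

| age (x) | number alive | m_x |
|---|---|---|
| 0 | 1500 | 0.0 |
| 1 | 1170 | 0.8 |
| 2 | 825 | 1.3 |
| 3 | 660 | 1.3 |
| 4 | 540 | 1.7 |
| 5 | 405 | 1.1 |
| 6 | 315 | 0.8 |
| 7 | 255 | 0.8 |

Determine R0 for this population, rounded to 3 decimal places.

lx = nx/n0 = nx/1500: 1, 0.78, 0.55, 0.44, 0.36, 0.27, 0.21, 0.17
lx·mx by age: 0, 0.624, 0.715, 0.572, 0.612, 0.297, 0.168, 0.136
R0 = Σ lx·mx = 3.124 → 3.124

3.124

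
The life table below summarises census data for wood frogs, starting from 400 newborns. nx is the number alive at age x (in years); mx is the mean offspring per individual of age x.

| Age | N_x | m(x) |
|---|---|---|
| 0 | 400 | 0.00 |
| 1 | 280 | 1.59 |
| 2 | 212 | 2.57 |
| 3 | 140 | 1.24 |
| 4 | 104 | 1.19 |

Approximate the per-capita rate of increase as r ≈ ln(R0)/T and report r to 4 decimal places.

0.5900

lx = nx/n0 = nx/400: 1, 0.7, 0.53, 0.35, 0.26
R0 = Σ lx·mx = 0 + 1.113 + 1.3621 + 0.434 + 0.3094 = 3.2185
Σ x·lx·mx = 6.3768; T = 6.3768/3.2185 = 1.9813…
r ≈ ln(R0)/T = ln(3.2185)/1.9813… = 0.589975… → 0.5900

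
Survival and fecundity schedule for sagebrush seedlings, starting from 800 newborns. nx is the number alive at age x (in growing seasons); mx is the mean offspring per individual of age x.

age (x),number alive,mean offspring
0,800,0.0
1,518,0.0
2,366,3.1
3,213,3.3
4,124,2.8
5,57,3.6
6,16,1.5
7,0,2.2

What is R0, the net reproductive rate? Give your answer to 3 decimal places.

3.017

lx = nx/n0 = nx/800: 1, 0.6475, 0.4575, 0.26625, 0.155, 0.07125, 0.02, 0
lx·mx by age: 0, 0, 1.41825, 0.878625, 0.434, 0.2565, 0.03, 0
R0 = Σ lx·mx = 3.017375 → 3.017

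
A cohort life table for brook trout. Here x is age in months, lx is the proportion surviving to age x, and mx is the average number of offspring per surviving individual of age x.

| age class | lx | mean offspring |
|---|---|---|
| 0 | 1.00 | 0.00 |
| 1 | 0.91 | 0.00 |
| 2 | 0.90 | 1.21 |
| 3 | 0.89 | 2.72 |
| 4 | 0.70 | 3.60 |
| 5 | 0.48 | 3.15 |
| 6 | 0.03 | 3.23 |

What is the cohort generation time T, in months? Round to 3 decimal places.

3.621

lx·mx: 0, 0, 1.089, 2.4208, 2.52, 1.512, 0.0969 → R0 = 7.6387
x·lx·mx: 0, 0, 2.178, 7.2624, 10.08, 7.56, 0.5814 → Σ = 27.6618
T = 27.6618 / 7.6387 = 3.621271… → 3.621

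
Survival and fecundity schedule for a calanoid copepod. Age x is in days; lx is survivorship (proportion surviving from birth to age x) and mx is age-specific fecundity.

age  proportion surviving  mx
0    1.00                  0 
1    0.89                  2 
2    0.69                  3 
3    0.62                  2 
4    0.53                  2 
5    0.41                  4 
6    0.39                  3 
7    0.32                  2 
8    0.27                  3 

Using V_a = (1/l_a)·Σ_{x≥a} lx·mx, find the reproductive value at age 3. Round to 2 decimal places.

10.58

lx·mx for x ≥ 3: 1.24, 1.06, 1.64, 1.17, 0.64, 0.81 → sum = 6.56
V_3 = 6.56 / l_3 = 6.56 / 0.62 = 10.580645… → 10.58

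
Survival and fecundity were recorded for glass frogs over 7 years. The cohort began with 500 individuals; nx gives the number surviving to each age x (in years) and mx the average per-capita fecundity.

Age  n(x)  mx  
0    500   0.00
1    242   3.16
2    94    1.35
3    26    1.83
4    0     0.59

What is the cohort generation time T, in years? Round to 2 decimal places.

lx = nx/n0 = nx/500: 1, 0.484, 0.188, 0.052, 0
lx·mx: 0, 1.52944, 0.2538, 0.09516, 0 → R0 = 1.8784
x·lx·mx: 0, 1.52944, 0.5076, 0.28548, 0 → Σ = 2.32252
T = 2.32252 / 1.8784 = 1.236435… → 1.24

1.24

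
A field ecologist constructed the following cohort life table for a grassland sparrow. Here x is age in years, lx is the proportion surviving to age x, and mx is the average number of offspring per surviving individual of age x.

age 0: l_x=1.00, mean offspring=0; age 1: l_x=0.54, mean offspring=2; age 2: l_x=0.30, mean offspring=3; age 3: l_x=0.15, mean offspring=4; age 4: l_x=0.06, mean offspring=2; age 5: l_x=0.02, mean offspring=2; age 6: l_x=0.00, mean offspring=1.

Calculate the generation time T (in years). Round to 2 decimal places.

lx·mx: 0, 1.08, 0.9, 0.6, 0.12, 0.04, 0 → R0 = 2.74
x·lx·mx: 0, 1.08, 1.8, 1.8, 0.48, 0.2, 0 → Σ = 5.36
T = 5.36 / 2.74 = 1.956204… → 1.96

1.96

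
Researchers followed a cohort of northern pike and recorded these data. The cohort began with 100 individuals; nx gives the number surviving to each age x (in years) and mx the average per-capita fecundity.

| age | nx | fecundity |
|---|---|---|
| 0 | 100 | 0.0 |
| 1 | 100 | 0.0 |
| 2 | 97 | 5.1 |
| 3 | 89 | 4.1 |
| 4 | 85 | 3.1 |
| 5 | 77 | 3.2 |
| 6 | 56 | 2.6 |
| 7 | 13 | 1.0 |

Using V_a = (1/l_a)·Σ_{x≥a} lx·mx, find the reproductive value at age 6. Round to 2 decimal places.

2.83

lx = nx/n0 = nx/100: 1, 1, 0.97, 0.89, 0.85, 0.77, 0.56, 0.13
lx·mx for x ≥ 6: 1.456, 0.13 → sum = 1.586
V_6 = 1.586 / l_6 = 1.586 / 0.56 = 2.832143… → 2.83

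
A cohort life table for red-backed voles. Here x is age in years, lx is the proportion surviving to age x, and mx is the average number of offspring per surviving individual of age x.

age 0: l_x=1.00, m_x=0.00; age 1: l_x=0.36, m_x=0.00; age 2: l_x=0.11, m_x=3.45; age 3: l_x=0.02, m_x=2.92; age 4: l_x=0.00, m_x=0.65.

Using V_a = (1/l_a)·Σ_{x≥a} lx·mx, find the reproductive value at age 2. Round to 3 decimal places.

lx·mx for x ≥ 2: 0.3795, 0.0584, 0 → sum = 0.4379
V_2 = 0.4379 / l_2 = 0.4379 / 0.11 = 3.980909… → 3.981

3.981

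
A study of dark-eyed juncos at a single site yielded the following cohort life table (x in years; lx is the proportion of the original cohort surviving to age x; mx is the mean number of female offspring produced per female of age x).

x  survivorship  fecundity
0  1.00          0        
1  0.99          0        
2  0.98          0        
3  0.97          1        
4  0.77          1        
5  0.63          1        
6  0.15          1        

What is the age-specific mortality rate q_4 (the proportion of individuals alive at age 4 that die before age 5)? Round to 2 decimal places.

q_4 = (l_4 − l_5) / l_4 = (0.77 − 0.63) / 0.77
     = 0.14 / 0.77 = 0.181818… → 0.18

0.18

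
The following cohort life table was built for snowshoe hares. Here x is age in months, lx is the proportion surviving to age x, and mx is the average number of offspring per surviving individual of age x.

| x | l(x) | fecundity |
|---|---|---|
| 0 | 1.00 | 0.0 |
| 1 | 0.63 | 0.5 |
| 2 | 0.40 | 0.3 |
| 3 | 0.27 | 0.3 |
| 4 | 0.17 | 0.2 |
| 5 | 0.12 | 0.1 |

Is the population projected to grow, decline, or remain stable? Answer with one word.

declining

R0 = Σ lx·mx = 0 + 0.315 + 0.12 + 0.081 + 0.034 + 0.012 = 0.562
R0 < 1, so the population is declining.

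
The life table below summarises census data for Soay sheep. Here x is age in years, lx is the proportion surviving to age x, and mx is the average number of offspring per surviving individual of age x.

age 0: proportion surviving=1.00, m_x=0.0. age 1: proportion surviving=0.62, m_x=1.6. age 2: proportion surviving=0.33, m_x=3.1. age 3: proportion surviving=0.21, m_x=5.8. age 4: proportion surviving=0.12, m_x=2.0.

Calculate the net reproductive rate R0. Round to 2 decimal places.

3.47

lx·mx by age: 0, 0.992, 1.023, 1.218, 0.24
R0 = Σ lx·mx = 3.473 → 3.47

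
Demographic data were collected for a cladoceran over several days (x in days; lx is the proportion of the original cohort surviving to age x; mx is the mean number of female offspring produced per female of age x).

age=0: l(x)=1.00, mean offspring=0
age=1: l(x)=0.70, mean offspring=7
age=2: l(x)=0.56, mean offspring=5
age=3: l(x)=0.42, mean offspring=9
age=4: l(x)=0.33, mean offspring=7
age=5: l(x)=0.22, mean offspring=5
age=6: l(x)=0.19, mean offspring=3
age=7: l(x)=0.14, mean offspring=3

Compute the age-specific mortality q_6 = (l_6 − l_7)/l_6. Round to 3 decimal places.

0.263

q_6 = (l_6 − l_7) / l_6 = (0.19 − 0.14) / 0.19
     = 0.05 / 0.19 = 0.263158… → 0.263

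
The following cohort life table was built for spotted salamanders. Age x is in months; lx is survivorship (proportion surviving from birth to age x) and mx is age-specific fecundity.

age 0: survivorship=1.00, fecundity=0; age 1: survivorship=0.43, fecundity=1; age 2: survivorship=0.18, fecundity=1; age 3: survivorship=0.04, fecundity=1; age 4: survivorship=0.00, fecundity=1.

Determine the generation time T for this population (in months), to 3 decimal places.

lx·mx: 0, 0.43, 0.18, 0.04, 0 → R0 = 0.65
x·lx·mx: 0, 0.43, 0.36, 0.12, 0 → Σ = 0.91
T = 0.91 / 0.65 = 1.4 → 1.400

1.400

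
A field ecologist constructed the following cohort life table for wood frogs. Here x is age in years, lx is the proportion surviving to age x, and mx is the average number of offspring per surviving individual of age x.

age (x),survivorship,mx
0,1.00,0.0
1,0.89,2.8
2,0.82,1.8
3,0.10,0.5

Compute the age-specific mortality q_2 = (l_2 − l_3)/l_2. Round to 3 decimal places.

0.878

q_2 = (l_2 − l_3) / l_2 = (0.82 − 0.1) / 0.82
     = 0.72 / 0.82 = 0.878049… → 0.878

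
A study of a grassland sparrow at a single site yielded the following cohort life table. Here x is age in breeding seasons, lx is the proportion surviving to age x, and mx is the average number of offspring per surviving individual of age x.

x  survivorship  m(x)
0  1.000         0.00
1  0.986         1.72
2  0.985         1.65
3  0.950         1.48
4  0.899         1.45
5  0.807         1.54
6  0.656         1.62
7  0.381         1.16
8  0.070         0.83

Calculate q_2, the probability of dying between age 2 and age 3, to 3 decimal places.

q_2 = (l_2 − l_3) / l_2 = (0.985 − 0.95) / 0.985
     = 0.035 / 0.985 = 0.035533… → 0.036

0.036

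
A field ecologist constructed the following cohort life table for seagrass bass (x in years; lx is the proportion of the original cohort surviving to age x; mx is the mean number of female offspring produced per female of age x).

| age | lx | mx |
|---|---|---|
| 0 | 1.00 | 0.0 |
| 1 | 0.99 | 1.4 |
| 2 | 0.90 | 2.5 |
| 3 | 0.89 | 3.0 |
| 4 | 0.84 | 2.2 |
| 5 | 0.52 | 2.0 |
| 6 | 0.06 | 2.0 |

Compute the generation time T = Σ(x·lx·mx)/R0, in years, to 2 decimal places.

2.92

lx·mx: 0, 1.386, 2.25, 2.67, 1.848, 1.04, 0.12 → R0 = 9.314
x·lx·mx: 0, 1.386, 4.5, 8.01, 7.392, 5.2, 0.72 → Σ = 27.208
T = 27.208 / 9.314 = 2.921194… → 2.92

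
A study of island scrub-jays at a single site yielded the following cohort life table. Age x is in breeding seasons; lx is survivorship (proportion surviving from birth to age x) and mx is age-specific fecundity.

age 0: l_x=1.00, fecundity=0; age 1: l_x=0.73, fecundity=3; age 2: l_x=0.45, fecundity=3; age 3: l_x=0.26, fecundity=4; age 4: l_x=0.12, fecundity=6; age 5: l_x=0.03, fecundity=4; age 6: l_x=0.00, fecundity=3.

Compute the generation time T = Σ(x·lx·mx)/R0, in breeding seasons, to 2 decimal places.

lx·mx: 0, 2.19, 1.35, 1.04, 0.72, 0.12, 0 → R0 = 5.42
x·lx·mx: 0, 2.19, 2.7, 3.12, 2.88, 0.6, 0 → Σ = 11.49
T = 11.49 / 5.42 = 2.119926… → 2.12

2.12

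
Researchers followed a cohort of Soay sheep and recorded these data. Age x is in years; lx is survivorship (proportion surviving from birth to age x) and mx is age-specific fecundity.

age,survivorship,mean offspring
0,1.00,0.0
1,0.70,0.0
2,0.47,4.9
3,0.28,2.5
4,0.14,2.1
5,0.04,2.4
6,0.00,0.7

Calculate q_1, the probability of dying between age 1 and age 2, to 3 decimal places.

q_1 = (l_1 − l_2) / l_1 = (0.7 − 0.47) / 0.7
     = 0.23 / 0.7 = 0.328571… → 0.329

0.329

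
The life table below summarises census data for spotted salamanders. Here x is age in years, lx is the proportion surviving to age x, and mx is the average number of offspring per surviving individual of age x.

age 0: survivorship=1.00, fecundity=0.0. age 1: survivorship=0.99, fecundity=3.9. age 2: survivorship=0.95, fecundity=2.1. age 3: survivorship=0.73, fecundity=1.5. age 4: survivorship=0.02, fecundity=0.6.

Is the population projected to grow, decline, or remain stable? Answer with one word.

growing

R0 = Σ lx·mx = 0 + 3.861 + 1.995 + 1.095 + 0.012 = 6.963
R0 > 1, so the population is growing.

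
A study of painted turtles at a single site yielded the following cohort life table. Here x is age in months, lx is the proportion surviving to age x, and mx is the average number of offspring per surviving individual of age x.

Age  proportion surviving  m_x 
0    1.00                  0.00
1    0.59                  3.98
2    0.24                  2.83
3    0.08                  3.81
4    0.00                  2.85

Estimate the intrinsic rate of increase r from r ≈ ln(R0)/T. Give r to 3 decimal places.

R0 = Σ lx·mx = 0 + 2.3482 + 0.6792 + 0.3048 + 0 = 3.3322
Σ x·lx·mx = 4.621; T = 4.621/3.3322 = 1.38677…
r ≈ ln(R0)/T = ln(3.3322)/1.38677… = 0.86794… → 0.868

0.868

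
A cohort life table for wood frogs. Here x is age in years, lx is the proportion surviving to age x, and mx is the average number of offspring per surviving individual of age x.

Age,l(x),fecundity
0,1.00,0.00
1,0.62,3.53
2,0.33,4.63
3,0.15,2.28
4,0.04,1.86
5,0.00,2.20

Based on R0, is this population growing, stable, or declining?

growing

R0 = Σ lx·mx = 0 + 2.1886 + 1.5279 + 0.342 + 0.0744 + 0 = 4.1329
R0 > 1, so the population is growing.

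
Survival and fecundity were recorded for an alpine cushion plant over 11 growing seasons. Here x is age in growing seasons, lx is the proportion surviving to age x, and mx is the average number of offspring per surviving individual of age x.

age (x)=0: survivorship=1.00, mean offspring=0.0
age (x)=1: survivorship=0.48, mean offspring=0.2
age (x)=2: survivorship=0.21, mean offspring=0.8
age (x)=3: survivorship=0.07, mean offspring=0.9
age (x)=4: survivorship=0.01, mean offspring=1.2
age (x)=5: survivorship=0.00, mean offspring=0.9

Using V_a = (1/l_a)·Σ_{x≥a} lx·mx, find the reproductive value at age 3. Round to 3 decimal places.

1.071

lx·mx for x ≥ 3: 0.063, 0.012, 0 → sum = 0.075
V_3 = 0.075 / l_3 = 0.075 / 0.07 = 1.071429… → 1.071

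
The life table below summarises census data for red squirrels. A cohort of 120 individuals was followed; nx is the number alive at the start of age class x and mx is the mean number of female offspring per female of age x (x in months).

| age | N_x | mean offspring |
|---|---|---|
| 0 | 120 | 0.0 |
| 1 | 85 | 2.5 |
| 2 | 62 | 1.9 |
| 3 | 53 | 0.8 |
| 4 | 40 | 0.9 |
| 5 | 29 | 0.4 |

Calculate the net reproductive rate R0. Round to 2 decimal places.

3.50

lx = nx/n0 = nx/120: 1, 0.70833…, 0.51667…, 0.44167…, 0.33333…, 0.24167…
lx·mx by age: 0, 1.770833…, 0.981667…, 0.353333…, 0.3…, 0.096667…
R0 = Σ lx·mx = 3.5025… → 3.50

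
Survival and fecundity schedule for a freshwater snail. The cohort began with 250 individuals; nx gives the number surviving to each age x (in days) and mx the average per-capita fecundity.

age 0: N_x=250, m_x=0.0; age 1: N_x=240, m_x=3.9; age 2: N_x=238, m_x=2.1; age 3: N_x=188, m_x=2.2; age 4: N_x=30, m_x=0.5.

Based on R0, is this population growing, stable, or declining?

lx = nx/n0 = nx/250: 1, 0.96, 0.952, 0.752, 0.12
R0 = Σ lx·mx = 0 + 3.744 + 1.9992 + 1.6544 + 0.06 = 7.4576
R0 > 1, so the population is growing.

growing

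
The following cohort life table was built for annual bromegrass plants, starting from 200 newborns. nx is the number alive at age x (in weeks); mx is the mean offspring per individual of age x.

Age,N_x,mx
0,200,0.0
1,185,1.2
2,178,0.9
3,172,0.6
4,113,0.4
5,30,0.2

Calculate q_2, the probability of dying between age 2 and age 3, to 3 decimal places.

0.034

lx = nx/n0 = nx/200: 1, 0.925, 0.89, 0.86, 0.565, 0.15
q_2 = (l_2 − l_3) / l_2 = (0.89 − 0.86) / 0.89
     = 0.03 / 0.89 = 0.033708… → 0.034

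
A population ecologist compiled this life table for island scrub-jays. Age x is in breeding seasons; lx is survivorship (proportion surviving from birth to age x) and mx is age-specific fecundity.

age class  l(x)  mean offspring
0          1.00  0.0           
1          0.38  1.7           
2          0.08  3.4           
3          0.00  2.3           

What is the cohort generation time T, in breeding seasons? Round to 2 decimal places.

lx·mx: 0, 0.646, 0.272, 0 → R0 = 0.918
x·lx·mx: 0, 0.646, 0.544, 0 → Σ = 1.19
T = 1.19 / 0.918 = 1.296296… → 1.30

1.30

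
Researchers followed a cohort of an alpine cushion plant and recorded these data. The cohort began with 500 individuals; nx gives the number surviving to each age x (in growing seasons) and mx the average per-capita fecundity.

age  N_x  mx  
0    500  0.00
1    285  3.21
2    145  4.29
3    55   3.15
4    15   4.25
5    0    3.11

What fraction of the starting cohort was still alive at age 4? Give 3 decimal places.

l_4 = n_4/n_0 = 15/500 = 0.03 → 0.030

0.030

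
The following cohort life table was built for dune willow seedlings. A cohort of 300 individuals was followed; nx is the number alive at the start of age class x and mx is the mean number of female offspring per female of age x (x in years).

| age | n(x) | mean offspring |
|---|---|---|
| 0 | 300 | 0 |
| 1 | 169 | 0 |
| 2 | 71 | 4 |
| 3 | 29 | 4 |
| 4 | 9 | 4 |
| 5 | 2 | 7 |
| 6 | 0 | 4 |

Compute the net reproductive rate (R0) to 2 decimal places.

1.50

lx = nx/n0 = nx/300: 1, 0.56333…, 0.23667…, 0.09667…, 0.03, 0.00667…, 0
lx·mx by age: 0, 0, 0.946667…, 0.386667…, 0.12, 0.046667…, 0
R0 = Σ lx·mx = 1.5… → 1.50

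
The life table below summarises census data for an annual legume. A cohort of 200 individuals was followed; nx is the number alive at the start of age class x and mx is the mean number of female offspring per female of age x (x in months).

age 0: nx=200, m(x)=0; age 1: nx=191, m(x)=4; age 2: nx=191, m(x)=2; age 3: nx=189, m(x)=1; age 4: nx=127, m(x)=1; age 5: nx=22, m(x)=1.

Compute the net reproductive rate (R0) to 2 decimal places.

lx = nx/n0 = nx/200: 1, 0.955, 0.955, 0.945, 0.635, 0.11
lx·mx by age: 0, 3.82, 1.91, 0.945, 0.635, 0.11
R0 = Σ lx·mx = 7.42 → 7.42

7.42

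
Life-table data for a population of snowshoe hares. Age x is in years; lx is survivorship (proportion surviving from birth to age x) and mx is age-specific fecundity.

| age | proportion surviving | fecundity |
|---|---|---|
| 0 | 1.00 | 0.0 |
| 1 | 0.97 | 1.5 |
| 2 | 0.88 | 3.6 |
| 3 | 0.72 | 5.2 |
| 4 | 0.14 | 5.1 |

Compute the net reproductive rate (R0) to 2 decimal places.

lx·mx by age: 0, 1.455, 3.168, 3.744, 0.714
R0 = Σ lx·mx = 9.081 → 9.08

9.08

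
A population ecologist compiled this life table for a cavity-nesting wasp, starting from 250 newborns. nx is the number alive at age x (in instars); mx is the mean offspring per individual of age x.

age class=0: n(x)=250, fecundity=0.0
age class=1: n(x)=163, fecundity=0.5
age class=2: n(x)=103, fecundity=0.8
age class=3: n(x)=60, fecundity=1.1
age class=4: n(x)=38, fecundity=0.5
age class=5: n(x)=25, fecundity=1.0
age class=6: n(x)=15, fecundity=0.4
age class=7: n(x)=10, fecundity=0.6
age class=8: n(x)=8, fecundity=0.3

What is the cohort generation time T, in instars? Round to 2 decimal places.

2.58

lx = nx/n0 = nx/250: 1, 0.652, 0.412, 0.24, 0.152, 0.1, 0.06, 0.04, 0.032
lx·mx: 0, 0.326, 0.3296, 0.264, 0.076, 0.1, 0.024, 0.024, 0.0096 → R0 = 1.1532
x·lx·mx: 0, 0.326, 0.6592, 0.792, 0.304, 0.5, 0.144, 0.168, 0.0768 → Σ = 2.97
T = 2.97 / 1.1532 = 2.575442… → 2.58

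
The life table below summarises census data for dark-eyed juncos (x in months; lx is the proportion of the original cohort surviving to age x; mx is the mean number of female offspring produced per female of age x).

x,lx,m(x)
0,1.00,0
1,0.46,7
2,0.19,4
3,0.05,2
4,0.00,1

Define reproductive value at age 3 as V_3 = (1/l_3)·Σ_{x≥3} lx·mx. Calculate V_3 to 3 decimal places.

2.000

lx·mx for x ≥ 3: 0.1, 0 → sum = 0.1
V_3 = 0.1 / l_3 = 0.1 / 0.05 = 2 → 2.000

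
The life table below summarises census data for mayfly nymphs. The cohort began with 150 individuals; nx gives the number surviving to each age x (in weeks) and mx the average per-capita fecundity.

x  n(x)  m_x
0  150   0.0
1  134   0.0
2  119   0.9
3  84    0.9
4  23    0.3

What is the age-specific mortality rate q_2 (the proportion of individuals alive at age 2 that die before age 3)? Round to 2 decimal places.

0.29

lx = nx/n0 = nx/150: 1, 0.89333…, 0.79333…, 0.56, 0.15333…
q_2 = (l_2 − l_3) / l_2 = (0.793333… − 0.56) / 0.793333…
     = 0.233333… / 0.793333… = 0.294118… → 0.29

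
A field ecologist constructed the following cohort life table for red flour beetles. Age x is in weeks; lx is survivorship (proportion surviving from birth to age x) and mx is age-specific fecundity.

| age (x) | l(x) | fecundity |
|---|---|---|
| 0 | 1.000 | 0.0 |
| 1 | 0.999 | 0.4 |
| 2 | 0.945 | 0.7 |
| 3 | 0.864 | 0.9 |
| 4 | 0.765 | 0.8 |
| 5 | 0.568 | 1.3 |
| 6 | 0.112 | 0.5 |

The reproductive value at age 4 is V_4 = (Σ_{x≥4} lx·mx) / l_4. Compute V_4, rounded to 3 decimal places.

1.838

lx·mx for x ≥ 4: 0.612, 0.7384, 0.056 → sum = 1.4064
V_4 = 1.4064 / l_4 = 1.4064 / 0.765 = 1.838431… → 1.838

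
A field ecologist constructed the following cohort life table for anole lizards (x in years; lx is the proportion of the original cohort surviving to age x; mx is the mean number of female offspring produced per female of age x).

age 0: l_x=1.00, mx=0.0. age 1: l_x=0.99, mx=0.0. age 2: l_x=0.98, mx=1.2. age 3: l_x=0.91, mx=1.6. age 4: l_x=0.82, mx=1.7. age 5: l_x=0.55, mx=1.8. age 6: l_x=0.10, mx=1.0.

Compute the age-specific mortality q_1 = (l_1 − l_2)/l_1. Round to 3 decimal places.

q_1 = (l_1 − l_2) / l_1 = (0.99 − 0.98) / 0.99
     = 0.01 / 0.99 = 0.010101… → 0.010

0.010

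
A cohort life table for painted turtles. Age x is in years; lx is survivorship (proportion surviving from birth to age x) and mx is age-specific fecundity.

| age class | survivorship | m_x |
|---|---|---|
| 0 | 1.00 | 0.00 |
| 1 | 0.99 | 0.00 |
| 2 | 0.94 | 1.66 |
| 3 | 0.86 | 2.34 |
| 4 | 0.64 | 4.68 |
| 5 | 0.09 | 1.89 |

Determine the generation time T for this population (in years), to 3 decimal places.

lx·mx: 0, 0, 1.5604, 2.0124, 2.9952, 0.1701 → R0 = 6.7381
x·lx·mx: 0, 0, 3.1208, 6.0372, 11.9808, 0.8505 → Σ = 21.9893
T = 21.9893 / 6.7381 = 3.263427… → 3.263

3.263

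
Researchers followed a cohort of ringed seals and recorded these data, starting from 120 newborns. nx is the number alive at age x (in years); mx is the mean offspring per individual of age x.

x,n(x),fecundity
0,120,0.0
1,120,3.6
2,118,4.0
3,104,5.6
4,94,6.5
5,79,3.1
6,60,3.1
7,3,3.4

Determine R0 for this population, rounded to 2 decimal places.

lx = nx/n0 = nx/120: 1, 1, 0.98333…, 0.86667…, 0.78333…, 0.65833…, 0.5, 0.025
lx·mx by age: 0, 3.6, 3.933333…, 4.853333…, 5.091667…, 2.040833…, 1.55, 0.085
R0 = Σ lx·mx = 21.154167… → 21.15

21.15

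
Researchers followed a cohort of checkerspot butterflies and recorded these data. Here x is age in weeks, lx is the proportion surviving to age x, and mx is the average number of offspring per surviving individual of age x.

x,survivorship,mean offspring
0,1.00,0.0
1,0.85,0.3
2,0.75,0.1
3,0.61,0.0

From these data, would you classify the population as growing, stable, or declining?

declining

R0 = Σ lx·mx = 0 + 0.255 + 0.075 + 0 = 0.33
R0 < 1, so the population is declining.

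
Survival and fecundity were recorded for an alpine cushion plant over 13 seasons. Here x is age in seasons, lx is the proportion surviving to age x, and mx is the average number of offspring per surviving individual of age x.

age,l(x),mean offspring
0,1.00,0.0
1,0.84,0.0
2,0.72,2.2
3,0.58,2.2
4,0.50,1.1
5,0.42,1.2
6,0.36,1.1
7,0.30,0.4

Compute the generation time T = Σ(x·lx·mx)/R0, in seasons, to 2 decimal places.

lx·mx: 0, 0, 1.584, 1.276, 0.55, 0.504, 0.396, 0.12 → R0 = 4.43
x·lx·mx: 0, 0, 3.168, 3.828, 2.2, 2.52, 2.376, 0.84 → Σ = 14.932
T = 14.932 / 4.43 = 3.370655… → 3.37

3.37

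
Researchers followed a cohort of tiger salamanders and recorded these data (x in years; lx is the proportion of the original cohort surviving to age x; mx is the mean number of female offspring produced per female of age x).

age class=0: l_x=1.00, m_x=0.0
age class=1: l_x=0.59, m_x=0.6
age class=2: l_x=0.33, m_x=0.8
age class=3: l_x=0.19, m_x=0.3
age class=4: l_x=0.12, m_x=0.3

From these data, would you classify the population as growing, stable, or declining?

declining

R0 = Σ lx·mx = 0 + 0.354 + 0.264 + 0.057 + 0.036 = 0.711
R0 < 1, so the population is declining.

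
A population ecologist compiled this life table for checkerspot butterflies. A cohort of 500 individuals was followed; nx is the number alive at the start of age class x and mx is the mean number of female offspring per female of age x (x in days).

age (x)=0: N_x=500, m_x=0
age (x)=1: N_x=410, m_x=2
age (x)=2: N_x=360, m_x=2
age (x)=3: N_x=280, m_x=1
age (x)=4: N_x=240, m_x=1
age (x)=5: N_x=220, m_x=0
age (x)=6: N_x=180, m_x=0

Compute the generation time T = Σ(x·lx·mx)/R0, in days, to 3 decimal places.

1.971

lx = nx/n0 = nx/500: 1, 0.82, 0.72, 0.56, 0.48, 0.44, 0.36
lx·mx: 0, 1.64, 1.44, 0.56, 0.48, 0, 0 → R0 = 4.12
x·lx·mx: 0, 1.64, 2.88, 1.68, 1.92, 0, 0 → Σ = 8.12
T = 8.12 / 4.12 = 1.970874… → 1.971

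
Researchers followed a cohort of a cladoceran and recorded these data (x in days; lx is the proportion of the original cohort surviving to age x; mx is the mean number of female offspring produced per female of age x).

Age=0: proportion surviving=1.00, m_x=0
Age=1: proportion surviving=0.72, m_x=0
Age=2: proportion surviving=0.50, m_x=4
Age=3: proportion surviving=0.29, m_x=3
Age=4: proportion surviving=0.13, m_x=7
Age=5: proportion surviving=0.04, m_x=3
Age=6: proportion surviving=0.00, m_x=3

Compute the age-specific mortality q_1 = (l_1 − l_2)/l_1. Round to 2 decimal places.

0.31

q_1 = (l_1 − l_2) / l_1 = (0.72 − 0.5) / 0.72
     = 0.22 / 0.72 = 0.305556… → 0.31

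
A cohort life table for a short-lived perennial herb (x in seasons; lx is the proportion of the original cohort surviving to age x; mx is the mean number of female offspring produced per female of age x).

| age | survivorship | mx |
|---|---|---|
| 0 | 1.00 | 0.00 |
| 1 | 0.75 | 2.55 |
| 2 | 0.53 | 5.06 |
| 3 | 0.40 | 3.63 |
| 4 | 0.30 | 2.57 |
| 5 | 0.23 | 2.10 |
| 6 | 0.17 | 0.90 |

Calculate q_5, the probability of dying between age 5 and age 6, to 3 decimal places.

q_5 = (l_5 − l_6) / l_5 = (0.23 − 0.17) / 0.23
     = 0.06 / 0.23 = 0.26087… → 0.261

0.261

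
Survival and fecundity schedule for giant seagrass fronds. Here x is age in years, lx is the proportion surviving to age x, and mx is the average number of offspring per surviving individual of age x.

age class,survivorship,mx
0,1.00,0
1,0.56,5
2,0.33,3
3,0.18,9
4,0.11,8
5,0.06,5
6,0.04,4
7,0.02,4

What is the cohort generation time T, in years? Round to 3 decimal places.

lx·mx: 0, 2.8, 0.99, 1.62, 0.88, 0.3, 0.16, 0.08 → R0 = 6.83
x·lx·mx: 0, 2.8, 1.98, 4.86, 3.52, 1.5, 0.96, 0.56 → Σ = 16.18
T = 16.18 / 6.83 = 2.36896… → 2.369

2.369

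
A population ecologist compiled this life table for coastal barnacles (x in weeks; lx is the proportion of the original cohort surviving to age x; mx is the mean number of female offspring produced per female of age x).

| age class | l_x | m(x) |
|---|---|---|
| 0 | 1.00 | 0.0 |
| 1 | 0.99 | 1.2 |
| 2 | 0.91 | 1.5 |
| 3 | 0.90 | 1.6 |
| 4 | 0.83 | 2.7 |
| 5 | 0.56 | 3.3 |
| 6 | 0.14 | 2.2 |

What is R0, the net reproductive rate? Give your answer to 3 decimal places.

8.390

lx·mx by age: 0, 1.188, 1.365, 1.44, 2.241, 1.848, 0.308
R0 = Σ lx·mx = 8.39 → 8.390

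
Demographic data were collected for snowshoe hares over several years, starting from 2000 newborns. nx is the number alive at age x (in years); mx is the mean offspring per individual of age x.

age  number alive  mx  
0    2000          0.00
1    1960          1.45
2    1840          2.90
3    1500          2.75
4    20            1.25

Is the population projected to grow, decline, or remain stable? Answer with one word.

lx = nx/n0 = nx/2000: 1, 0.98, 0.92, 0.75, 0.01
R0 = Σ lx·mx = 0 + 1.421 + 2.668 + 2.0625 + 0.0125 = 6.164
R0 > 1, so the population is growing.

growing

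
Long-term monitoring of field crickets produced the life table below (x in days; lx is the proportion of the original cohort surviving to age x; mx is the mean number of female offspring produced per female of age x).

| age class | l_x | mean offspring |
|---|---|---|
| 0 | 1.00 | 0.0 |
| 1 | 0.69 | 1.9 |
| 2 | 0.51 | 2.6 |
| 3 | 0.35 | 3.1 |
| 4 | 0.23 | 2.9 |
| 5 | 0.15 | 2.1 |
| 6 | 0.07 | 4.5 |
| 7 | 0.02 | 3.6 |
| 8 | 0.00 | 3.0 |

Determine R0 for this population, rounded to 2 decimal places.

lx·mx by age: 0, 1.311, 1.326, 1.085, 0.667, 0.315, 0.315, 0.072, 0
R0 = Σ lx·mx = 5.091 → 5.09

5.09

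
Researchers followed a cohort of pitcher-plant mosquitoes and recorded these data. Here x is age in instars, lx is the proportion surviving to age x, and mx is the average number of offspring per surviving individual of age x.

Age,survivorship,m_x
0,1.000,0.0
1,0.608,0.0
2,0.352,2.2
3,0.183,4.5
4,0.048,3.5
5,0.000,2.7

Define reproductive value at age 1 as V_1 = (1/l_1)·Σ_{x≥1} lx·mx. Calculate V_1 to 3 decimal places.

lx·mx for x ≥ 1: 0, 0.7744, 0.8235, 0.168, 0 → sum = 1.7659
V_1 = 1.7659 / l_1 = 1.7659 / 0.608 = 2.904441… → 2.904

2.904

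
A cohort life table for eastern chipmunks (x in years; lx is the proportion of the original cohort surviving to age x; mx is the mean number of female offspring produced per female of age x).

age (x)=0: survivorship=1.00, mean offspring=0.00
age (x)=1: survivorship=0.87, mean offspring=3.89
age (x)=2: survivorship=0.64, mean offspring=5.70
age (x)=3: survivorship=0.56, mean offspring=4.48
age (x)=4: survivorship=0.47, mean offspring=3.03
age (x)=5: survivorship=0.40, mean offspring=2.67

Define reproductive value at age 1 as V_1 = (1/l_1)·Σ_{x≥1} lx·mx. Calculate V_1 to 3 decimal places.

lx·mx for x ≥ 1: 3.3843, 3.648, 2.5088, 1.4241, 1.068 → sum = 12.0332
V_1 = 12.0332 / l_1 = 12.0332 / 0.87 = 13.831264… → 13.831

13.831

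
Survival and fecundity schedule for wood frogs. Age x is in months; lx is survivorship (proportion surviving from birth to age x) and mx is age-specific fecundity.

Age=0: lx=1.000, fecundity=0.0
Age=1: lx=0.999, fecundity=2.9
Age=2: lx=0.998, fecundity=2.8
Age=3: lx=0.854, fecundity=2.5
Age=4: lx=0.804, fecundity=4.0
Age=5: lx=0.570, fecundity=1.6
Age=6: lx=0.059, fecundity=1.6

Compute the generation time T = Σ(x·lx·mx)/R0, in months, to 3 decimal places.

2.729

lx·mx: 0, 2.8971, 2.7944, 2.135, 3.216, 0.912, 0.0944 → R0 = 12.0489
x·lx·mx: 0, 2.8971, 5.5888, 6.405, 12.864, 4.56, 0.5664 → Σ = 32.8813
T = 32.8813 / 12.0489 = 2.728988… → 2.729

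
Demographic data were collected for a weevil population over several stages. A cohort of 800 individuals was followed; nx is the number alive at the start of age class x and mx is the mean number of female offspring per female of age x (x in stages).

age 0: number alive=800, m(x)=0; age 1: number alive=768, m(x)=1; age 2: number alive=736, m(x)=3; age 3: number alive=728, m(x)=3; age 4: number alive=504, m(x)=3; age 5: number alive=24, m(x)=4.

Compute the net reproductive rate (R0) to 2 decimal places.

8.46

lx = nx/n0 = nx/800: 1, 0.96, 0.92, 0.91, 0.63, 0.03
lx·mx by age: 0, 0.96, 2.76, 2.73, 1.89, 0.12
R0 = Σ lx·mx = 8.46 → 8.46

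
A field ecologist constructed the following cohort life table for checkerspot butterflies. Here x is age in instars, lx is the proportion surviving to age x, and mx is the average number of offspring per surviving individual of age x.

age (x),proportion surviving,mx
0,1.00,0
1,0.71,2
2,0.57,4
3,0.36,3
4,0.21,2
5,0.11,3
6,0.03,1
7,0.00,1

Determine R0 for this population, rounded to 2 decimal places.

lx·mx by age: 0, 1.42, 2.28, 1.08, 0.42, 0.33, 0.03, 0
R0 = Σ lx·mx = 5.56 → 5.56

5.56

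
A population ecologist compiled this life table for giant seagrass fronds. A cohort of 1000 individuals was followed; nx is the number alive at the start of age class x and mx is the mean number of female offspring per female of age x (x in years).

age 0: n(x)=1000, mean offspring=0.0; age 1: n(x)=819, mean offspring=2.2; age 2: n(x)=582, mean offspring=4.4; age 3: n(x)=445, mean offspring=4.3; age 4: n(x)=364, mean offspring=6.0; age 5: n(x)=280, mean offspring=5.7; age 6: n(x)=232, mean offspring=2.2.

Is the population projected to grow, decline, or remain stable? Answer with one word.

lx = nx/n0 = nx/1000: 1, 0.819, 0.582, 0.445, 0.364, 0.28, 0.232
R0 = Σ lx·mx = 0 + 1.8018 + 2.5608 + 1.9135 + 2.184 + 1.596 + 0.5104 = 10.5665
R0 > 1, so the population is growing.

growing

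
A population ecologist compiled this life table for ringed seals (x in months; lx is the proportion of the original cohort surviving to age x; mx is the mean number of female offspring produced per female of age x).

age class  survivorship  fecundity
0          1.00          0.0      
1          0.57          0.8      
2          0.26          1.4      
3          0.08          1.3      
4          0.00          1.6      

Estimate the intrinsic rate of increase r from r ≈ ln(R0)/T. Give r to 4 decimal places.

R0 = Σ lx·mx = 0 + 0.456 + 0.364 + 0.104 + 0 = 0.924
Σ x·lx·mx = 1.496; T = 1.496/0.924 = 1.61905…
r ≈ ln(R0)/T = ln(0.924)/1.61905… = -0.048821… → -0.0488

-0.0488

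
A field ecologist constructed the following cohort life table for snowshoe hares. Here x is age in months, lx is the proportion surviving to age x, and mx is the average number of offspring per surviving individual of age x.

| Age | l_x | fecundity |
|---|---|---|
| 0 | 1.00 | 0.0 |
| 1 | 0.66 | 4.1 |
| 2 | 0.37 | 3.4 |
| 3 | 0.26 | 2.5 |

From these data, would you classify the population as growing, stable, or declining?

growing

R0 = Σ lx·mx = 0 + 2.706 + 1.258 + 0.65 = 4.614
R0 > 1, so the population is growing.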